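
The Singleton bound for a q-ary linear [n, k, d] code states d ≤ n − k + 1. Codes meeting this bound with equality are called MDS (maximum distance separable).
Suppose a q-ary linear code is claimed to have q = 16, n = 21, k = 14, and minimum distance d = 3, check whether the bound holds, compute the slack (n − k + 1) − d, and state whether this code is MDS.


Singleton RHS = n − k + 1 = 8, slack = 5, bound satisfied, not MDS.

Singleton bound: d ≤ n − k + 1.
Here n = 21, k = 14, so n − k + 1 = 8.
Given d = 3, check d ≤ 8: YES.
Slack = (n − k + 1) − d = 5.
The code is NOT MDS (slack = 5 > 0).
Description: the claimed parameters are [21, 14, 3]_16; such a code would be non-MDS.


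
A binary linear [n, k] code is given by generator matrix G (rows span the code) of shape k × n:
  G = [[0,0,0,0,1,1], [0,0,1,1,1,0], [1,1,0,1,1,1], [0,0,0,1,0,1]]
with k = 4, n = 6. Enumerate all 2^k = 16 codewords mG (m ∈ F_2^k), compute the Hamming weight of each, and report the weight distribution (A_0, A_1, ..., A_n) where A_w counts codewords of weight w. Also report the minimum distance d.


Weight distribution: A_0 = 1, A_1 = 1, A_2 = 3, A_3 = 6, A_4 = 3, A_5 = 1, A_6 = 1. Minimum distance d = 1.

Enumerate all 2^4 = 16 messages m ∈ F_2^4.
For each, compute codeword c = mG in F_2^6, then tally its weight.
  m = 0000 → c = 000000, weight = 0.
  m = 1000 → c = 000011, weight = 2.
  m = 0100 → c = 001110, weight = 3.
  m = 1100 → c = 001101, weight = 3.
  m = 0010 → c = 110111, weight = 5.
  m = 1010 → c = 110100, weight = 3.
  m = 0110 → c = 111001, weight = 4.
  m = 1110 → c = 111010, weight = 4.
  m = 0001 → c = 000101, weight = 2.
  m = 1001 → c = 000110, weight = 2.
  m = 0101 → c = 001011, weight = 3.
  m = 1101 → c = 001000, weight = 1.
  m = 0011 → c = 110010, weight = 3.
  m = 1011 → c = 110001, weight = 3.
  m = 0111 → c = 111100, weight = 4.
  m = 1111 → c = 111111, weight = 6.
Tally weights:
  weight 0: 1 codewords.
  weight 1: 1 codewords.
  weight 2: 3 codewords.
  weight 3: 6 codewords.
  weight 4: 3 codewords.
  weight 5: 1 codewords.
  weight 6: 1 codewords.
Minimum distance d = smallest w > 0 with A_w > 0 = 1.
Sanity: Σ A_w = 16 = 2^4 = 16 ✓.


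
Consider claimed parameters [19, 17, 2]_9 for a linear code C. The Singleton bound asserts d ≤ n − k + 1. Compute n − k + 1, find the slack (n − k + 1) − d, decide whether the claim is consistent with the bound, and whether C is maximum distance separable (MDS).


Singleton RHS = n − k + 1 = 3, slack = 1, bound satisfied, not MDS.

Singleton bound: d ≤ n − k + 1.
Here n = 19, k = 17, so n − k + 1 = 3.
Given d = 2, check d ≤ 3: YES.
Slack = (n − k + 1) − d = 1.
The code is NOT MDS (slack = 1 > 0).
Description: the claimed parameters are [19, 17, 2]_9; such a code would be non-MDS.


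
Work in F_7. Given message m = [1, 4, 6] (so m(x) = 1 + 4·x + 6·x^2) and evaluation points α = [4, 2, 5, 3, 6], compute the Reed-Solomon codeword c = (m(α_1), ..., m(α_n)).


c = [1, 5, 3, 4, 3]

Message polynomial: m(x) = 1 + 4·x + 6·x^2 (mod 7).
For each evaluation point α_i, compute m(α_i) mod 7:
  α_1 = 4: Horner steps 6 → 0 → 1, so m(4) = 1.
  α_2 = 2: Horner steps 6 → 2 → 5, so m(2) = 5.
  α_3 = 5: Horner steps 6 → 6 → 3, so m(5) = 3.
  α_4 = 3: Horner steps 6 → 1 → 4, so m(3) = 4.
  α_5 = 6: Horner steps 6 → 5 → 3, so m(6) = 3.
Codeword c = [1, 5, 3, 4, 3] ∈ F_7^5.


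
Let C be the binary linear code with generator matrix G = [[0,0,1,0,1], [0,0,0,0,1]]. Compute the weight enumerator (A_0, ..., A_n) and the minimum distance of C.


Weight distribution: A_0 = 1, A_1 = 2, A_2 = 1. Minimum distance d = 1.

Enumerate all 2^2 = 4 messages m ∈ F_2^2.
For each, compute codeword c = mG in F_2^5, then tally its weight.
  m = 00 → c = 00000, weight = 0.
  m = 10 → c = 00101, weight = 2.
  m = 01 → c = 00001, weight = 1.
  m = 11 → c = 00100, weight = 1.
Tally weights:
  weight 0: 1 codewords.
  weight 1: 2 codewords.
  weight 2: 1 codewords.
Minimum distance d = smallest w > 0 with A_w > 0 = 1.
Sanity: Σ A_w = 4 = 2^2 = 4 ✓.


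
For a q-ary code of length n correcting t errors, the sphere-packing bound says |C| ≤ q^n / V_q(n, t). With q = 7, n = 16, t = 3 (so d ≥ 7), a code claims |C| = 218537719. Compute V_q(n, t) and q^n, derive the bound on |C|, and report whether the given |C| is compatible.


V_q(n, t) = 125377, q^n = 33232930569601, Hamming bound = 265064011, |C| = 218537719 ≤ bound (satisfied).

Step 1: Compute V_q(n, t) = Σ_{j=0}^3 C(n, j) (q−1)^j.
  j = 0: C(16,0)·(6)^0 = 1·1 = 1.
  j = 1: C(16,1)·(6)^1 = 16·6 = 96.
  j = 2: C(16,2)·(6)^2 = 120·36 = 4320.
  j = 3: C(16,3)·(6)^3 = 560·216 = 120960.
  V_q(n, t) = 1 + 96 + 4320 + 120960 = 125377.
Step 2: q^n = 7^16 = 33232930569601.
Step 3: Hamming bound ⌊q^n / V_q(n,t)⌋ = ⌊33232930569601/125377⌋ = 265064011.
Step 4: Compare |C| = 218537719 to 265064011: satisfied.
The claimed |C| lies below the Hamming bound.


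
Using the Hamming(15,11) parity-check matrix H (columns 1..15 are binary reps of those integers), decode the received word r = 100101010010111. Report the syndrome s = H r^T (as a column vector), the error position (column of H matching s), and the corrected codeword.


s = (1, 1, 0, 0)^T, error position = 12, corrected codeword c = 100101010011111

Compute s = H r^T mod 2 one row at a time:
  s_1 = 1 + 0 + 0 + 1 + 0 + 1 + 1 + 1 = 5 ≡ 1 (mod 2).
  s_2 = 1 + 0 + 1 + 0 + 0 + 1 + 1 + 1 = 5 ≡ 1 (mod 2).
  s_3 = 0 + 0 + 1 + 0 + 0 + 1 + 1 + 1 = 4 ≡ 0 (mod 2).
  s_4 = 1 + 0 + 0 + 0 + 0 + 1 + 1 + 1 = 4 ≡ 0 (mod 2).
s = (1, 1, 0, 0)^T — this equals column 12 of H (binary 1100), so error is at position 12.
Correct: flip bit 12 of r = 100101010010111 to get c = 100101010011111.


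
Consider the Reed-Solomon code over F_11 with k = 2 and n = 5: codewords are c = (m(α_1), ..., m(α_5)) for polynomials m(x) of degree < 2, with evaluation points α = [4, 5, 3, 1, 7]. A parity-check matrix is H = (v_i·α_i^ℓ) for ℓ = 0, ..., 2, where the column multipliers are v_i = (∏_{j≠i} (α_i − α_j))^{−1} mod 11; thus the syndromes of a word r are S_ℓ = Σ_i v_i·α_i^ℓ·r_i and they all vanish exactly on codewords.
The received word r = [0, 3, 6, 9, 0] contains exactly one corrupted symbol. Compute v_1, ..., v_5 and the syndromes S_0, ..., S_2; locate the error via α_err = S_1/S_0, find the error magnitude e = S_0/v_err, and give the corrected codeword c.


S = (5, 9, 3), error at position 1, error magnitude e = 1, c = [10, 3, 6, 9, 0].

Step 1: column multipliers v_i = (∏_{j≠i}(α_i − α_j))^{−1} mod 11.
  i = 1 (α = 4): (4−5)(4−3)(4−1)(4−7) = (−1)·1·3·(−3) = 9 ≡ 9, so v_1 = 9^{−1} = 5 (mod 11).
  i = 2 (α = 5): (5−4)(5−3)(5−1)(5−7) = 1·2·4·(−2) = −16 ≡ 6, so v_2 = 6^{−1} = 2 (mod 11).
  i = 3 (α = 3): (3−4)(3−5)(3−1)(3−7) = (−1)·(−2)·2·(−4) = −16 ≡ 6, so v_3 = 6^{−1} = 2 (mod 11).
  i = 4 (α = 1): (1−4)(1−5)(1−3)(1−7) = (−3)·(−4)·(−2)·(−6) = 144 ≡ 1, so v_4 = 1^{−1} = 1 (mod 11).
  i = 5 (α = 7): (7−4)(7−5)(7−3)(7−1) = 3·2·4·6 = 144 ≡ 1, so v_5 = 1^{−1} = 1 (mod 11).
  v = [5, 2, 2, 1, 1].
Step 2: syndromes of r = [0, 3, 6, 9, 0] (all sums mod 11).
  S_0 = Σ v_i r_i = 5·0 + 2·3 + 2·6 + 1·9 + 1·0 = 27 ≡ 5.
  S_1 = Σ v_i α_i r_i = 5·4·0 + 2·5·3 + 2·3·6 + 1·1·9 + 1·7·0 = 75 ≡ 9.
  α_i^2 mod 11 = [5, 3, 9, 1, 5].
  S_2 = Σ v_i α_i^2 r_i = 5·5·0 + 2·3·3 + 2·9·6 + 1·1·9 + 1·5·0 = 135 ≡ 3.
  S = (5, 9, 3) ≠ 0, so r is not a codeword (an error is present).
Step 3: locate the error. For a single error e at position i, S_ℓ = v_i·e·α_i^ℓ, so α_err = S_1/S_0.
  S_0^{−1} = 5^{−1} = 9 (mod 11), so α_err = 9·9 = 81 ≡ 4 = α_1. Error position i = 1.
  Consistency check: S_2/S_1 = 3·5 = 15 ≡ 4 = α_err ✓ (single-error assumption holds).
Step 4: error magnitude e = S_0/v_1 = S_0·∏_{j≠1}(α_1 − α_j) = 5·9 = 45 ≡ 1 (mod 11).
Step 5: correct position 1: c_1 = r_1 − e = 0 − 1 ≡ 10 (mod 11). Hence c = [10, 3, 6, 9, 0].
  Check: interpolating c through the α_i gives m(x) = 5 + 4·x (degree < 2) with m(α_i) = c_i for every i, so c is indeed a codeword.


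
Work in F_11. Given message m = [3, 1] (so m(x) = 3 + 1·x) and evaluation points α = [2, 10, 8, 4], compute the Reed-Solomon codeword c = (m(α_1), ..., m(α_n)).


c = [5, 2, 0, 7]

Message polynomial: m(x) = 3 + 1·x (mod 11).
For each evaluation point α_i, compute m(α_i) mod 11:
  α_1 = 2: Horner steps 1 → 5, so m(2) = 5.
  α_2 = 10: Horner steps 1 → 2, so m(10) = 2.
  α_3 = 8: Horner steps 1 → 0, so m(8) = 0.
  α_4 = 4: Horner steps 1 → 7, so m(4) = 7.
Codeword c = [5, 2, 0, 7] ∈ F_11^4.


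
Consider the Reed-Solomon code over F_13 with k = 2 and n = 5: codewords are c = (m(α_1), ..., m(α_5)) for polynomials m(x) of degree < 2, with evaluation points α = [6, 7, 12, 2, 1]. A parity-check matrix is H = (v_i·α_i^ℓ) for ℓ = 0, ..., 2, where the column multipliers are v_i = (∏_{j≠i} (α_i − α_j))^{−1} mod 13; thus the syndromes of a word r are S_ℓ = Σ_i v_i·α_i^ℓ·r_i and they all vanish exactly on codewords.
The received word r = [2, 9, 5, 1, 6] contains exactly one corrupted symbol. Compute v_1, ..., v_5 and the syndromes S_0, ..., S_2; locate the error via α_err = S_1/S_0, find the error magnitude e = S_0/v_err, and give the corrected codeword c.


S = (5, 10, 7), error at position 4, error magnitude e = 1, c = [2, 9, 5, 0, 6].

Step 1: column multipliers v_i = (∏_{j≠i}(α_i − α_j))^{−1} mod 13.
  i = 1 (α = 6): (6−7)(6−12)(6−2)(6−1) = (−1)·(−6)·4·5 = 120 ≡ 3, so v_1 = 3^{−1} = 9 (mod 13).
  i = 2 (α = 7): (7−6)(7−12)(7−2)(7−1) = 1·(−5)·5·6 = −150 ≡ 6, so v_2 = 6^{−1} = 11 (mod 13).
  i = 3 (α = 12): (12−6)(12−7)(12−2)(12−1) = 6·5·10·11 = 3300 ≡ 11, so v_3 = 11^{−1} = 6 (mod 13).
  i = 4 (α = 2): (2−6)(2−7)(2−12)(2−1) = (−4)·(−5)·(−10)·1 = −200 ≡ 8, so v_4 = 8^{−1} = 5 (mod 13).
  i = 5 (α = 1): (1−6)(1−7)(1−12)(1−2) = (−5)·(−6)·(−11)·(−1) = 330 ≡ 5, so v_5 = 5^{−1} = 8 (mod 13).
  v = [9, 11, 6, 5, 8].
Step 2: syndromes of r = [2, 9, 5, 1, 6] (all sums mod 13).
  S_0 = Σ v_i r_i = 9·2 + 11·9 + 6·5 + 5·1 + 8·6 = 200 ≡ 5.
  S_1 = Σ v_i α_i r_i = 9·6·2 + 11·7·9 + 6·12·5 + 5·2·1 + 8·1·6 = 1219 ≡ 10.
  α_i^2 mod 13 = [10, 10, 1, 4, 1].
  S_2 = Σ v_i α_i^2 r_i = 9·10·2 + 11·10·9 + 6·1·5 + 5·4·1 + 8·1·6 = 1268 ≡ 7.
  S = (5, 10, 7) ≠ 0, so r is not a codeword (an error is present).
Step 3: locate the error. For a single error e at position i, S_ℓ = v_i·e·α_i^ℓ, so α_err = S_1/S_0.
  S_0^{−1} = 5^{−1} = 8 (mod 13), so α_err = 10·8 = 80 ≡ 2 = α_4. Error position i = 4.
  Consistency check: S_2/S_1 = 7·4 = 28 ≡ 2 = α_err ✓ (single-error assumption holds).
Step 4: error magnitude e = S_0/v_4 = S_0·∏_{j≠4}(α_4 − α_j) = 5·8 = 40 ≡ 1 (mod 13).
Step 5: correct position 4: c_4 = r_4 − e = 1 − 1 ≡ 0 (mod 13). Hence c = [2, 9, 5, 0, 6].
  Check: interpolating c through the α_i gives m(x) = 12 + 7·x (degree < 2) with m(α_i) = c_i for every i, so c is indeed a codeword.


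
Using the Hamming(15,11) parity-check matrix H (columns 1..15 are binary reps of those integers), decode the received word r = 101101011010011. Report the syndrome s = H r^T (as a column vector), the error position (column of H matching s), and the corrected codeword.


s = (1, 0, 1, 1)^T, error position = 11, corrected codeword c = 101101011000011

Compute s = H r^T mod 2 one row at a time:
  s_1 = 1 + 1 + 0 + 1 + 0 + 0 + 1 + 1 = 5 ≡ 1 (mod 2).
  s_2 = 1 + 0 + 1 + 0 + 0 + 0 + 1 + 1 = 4 ≡ 0 (mod 2).
  s_3 = 0 + 1 + 1 + 0 + 0 + 1 + 1 + 1 = 5 ≡ 1 (mod 2).
  s_4 = 1 + 1 + 0 + 0 + 1 + 1 + 0 + 1 = 5 ≡ 1 (mod 2).
s = (1, 0, 1, 1)^T — this equals column 11 of H (binary 1011), so error is at position 11.
Correct: flip bit 11 of r = 101101011010011 to get c = 101101011000011.


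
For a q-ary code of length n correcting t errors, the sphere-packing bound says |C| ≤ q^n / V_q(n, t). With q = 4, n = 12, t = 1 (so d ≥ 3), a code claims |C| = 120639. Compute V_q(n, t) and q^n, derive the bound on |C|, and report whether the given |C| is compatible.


V_q(n, t) = 37, q^n = 16777216, Hamming bound = 453438, |C| = 120639 ≤ bound (satisfied).

Step 1: Compute V_q(n, t) = Σ_{j=0}^1 C(n, j) (q−1)^j.
  j = 0: C(12,0)·(3)^0 = 1·1 = 1.
  j = 1: C(12,1)·(3)^1 = 12·3 = 36.
  V_q(n, t) = 1 + 36 = 37.
Step 2: q^n = 4^12 = 16777216.
Step 3: Hamming bound ⌊q^n / V_q(n,t)⌋ = ⌊16777216/37⌋ = 453438.
Step 4: Compare |C| = 120639 to 453438: satisfied.
The claimed |C| lies below the Hamming bound.


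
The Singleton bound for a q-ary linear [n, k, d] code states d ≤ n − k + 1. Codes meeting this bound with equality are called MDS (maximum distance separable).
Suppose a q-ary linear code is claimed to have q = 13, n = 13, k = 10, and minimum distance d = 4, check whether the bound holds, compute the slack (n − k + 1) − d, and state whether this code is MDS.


Singleton RHS = n − k + 1 = 4, slack = 0, bound satisfied, MDS.

Singleton bound: d ≤ n − k + 1.
Here n = 13, k = 10, so n − k + 1 = 4.
Given d = 4, check d ≤ 4: YES.
Slack = (n − k + 1) − d = 0.
The code is MDS (slack = 0).
Description: the claimed parameters are [13, 10, 4]_13; such a code would be MDS (meets Singleton bound).


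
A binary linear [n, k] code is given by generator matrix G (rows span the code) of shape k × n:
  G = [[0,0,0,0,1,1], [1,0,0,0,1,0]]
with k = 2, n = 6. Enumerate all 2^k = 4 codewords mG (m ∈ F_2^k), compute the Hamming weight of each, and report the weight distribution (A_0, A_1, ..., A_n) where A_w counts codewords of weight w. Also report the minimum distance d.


Weight distribution: A_0 = 1, A_2 = 3. Minimum distance d = 2.

Enumerate all 2^2 = 4 messages m ∈ F_2^2.
For each, compute codeword c = mG in F_2^6, then tally its weight.
  m = 00 → c = 000000, weight = 0.
  m = 10 → c = 000011, weight = 2.
  m = 01 → c = 100010, weight = 2.
  m = 11 → c = 100001, weight = 2.
Tally weights:
  weight 0: 1 codewords.
  weight 2: 3 codewords.
Minimum distance d = smallest w > 0 with A_w > 0 = 2.
Sanity: Σ A_w = 4 = 2^2 = 4 ✓.


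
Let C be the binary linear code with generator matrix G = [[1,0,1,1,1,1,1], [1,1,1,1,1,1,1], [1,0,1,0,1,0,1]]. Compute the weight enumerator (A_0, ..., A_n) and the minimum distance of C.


Weight distribution: A_0 = 1, A_1 = 1, A_2 = 1, A_3 = 1, A_4 = 1, A_5 = 1, A_6 = 1, A_7 = 1. Minimum distance d = 1.

Enumerate all 2^3 = 8 messages m ∈ F_2^3.
For each, compute codeword c = mG in F_2^7, then tally its weight.
  m = 000 → c = 0000000, weight = 0.
  m = 100 → c = 1011111, weight = 6.
  m = 010 → c = 1111111, weight = 7.
  m = 110 → c = 0100000, weight = 1.
  m = 001 → c = 1010101, weight = 4.
  m = 101 → c = 0001010, weight = 2.
  m = 011 → c = 0101010, weight = 3.
  m = 111 → c = 1110101, weight = 5.
Tally weights:
  weight 0: 1 codewords.
  weight 1: 1 codewords.
  weight 2: 1 codewords.
  weight 3: 1 codewords.
  weight 4: 1 codewords.
  weight 5: 1 codewords.
  weight 6: 1 codewords.
  weight 7: 1 codewords.
Minimum distance d = smallest w > 0 with A_w > 0 = 1.
Sanity: Σ A_w = 8 = 2^3 = 8 ✓.


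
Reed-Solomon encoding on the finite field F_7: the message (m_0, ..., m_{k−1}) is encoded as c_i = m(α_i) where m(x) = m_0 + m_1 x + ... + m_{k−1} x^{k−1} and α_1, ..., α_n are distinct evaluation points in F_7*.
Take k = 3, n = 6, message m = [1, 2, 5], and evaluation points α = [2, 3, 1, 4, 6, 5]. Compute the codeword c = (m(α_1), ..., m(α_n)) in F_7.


c = [4, 3, 1, 5, 4, 3]

Message polynomial: m(x) = 1 + 2·x + 5·x^2 (mod 7).
For each evaluation point α_i, compute m(α_i) mod 7:
  α_1 = 2: Horner steps 5 → 5 → 4, so m(2) = 4.
  α_2 = 3: Horner steps 5 → 3 → 3, so m(3) = 3.
  α_3 = 1: Horner steps 5 → 0 → 1, so m(1) = 1.
  α_4 = 4: Horner steps 5 → 1 → 5, so m(4) = 5.
  α_5 = 6: Horner steps 5 → 4 → 4, so m(6) = 4.
  α_6 = 5: Horner steps 5 → 6 → 3, so m(5) = 3.
Codeword c = [4, 3, 1, 5, 4, 3] ∈ F_7^6.


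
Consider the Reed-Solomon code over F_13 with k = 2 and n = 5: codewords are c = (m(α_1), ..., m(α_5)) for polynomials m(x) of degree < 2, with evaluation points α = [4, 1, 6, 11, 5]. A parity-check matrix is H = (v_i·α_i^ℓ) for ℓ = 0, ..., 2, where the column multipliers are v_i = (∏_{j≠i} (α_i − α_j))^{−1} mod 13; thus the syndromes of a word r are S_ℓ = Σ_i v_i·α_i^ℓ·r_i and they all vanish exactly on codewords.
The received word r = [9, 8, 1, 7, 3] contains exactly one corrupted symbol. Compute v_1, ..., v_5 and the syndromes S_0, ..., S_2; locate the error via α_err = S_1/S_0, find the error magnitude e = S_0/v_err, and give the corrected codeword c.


S = (1, 5, 12), error at position 5, error magnitude e = 11, c = [9, 8, 1, 7, 5].

Step 1: column multipliers v_i = (∏_{j≠i}(α_i − α_j))^{−1} mod 13.
  i = 1 (α = 4): (4−1)(4−6)(4−11)(4−5) = 3·(−2)·(−7)·(−1) = −42 ≡ 10, so v_1 = 10^{−1} = 4 (mod 13).
  i = 2 (α = 1): (1−4)(1−6)(1−11)(1−5) = (−3)·(−5)·(−10)·(−4) = 600 ≡ 2, so v_2 = 2^{−1} = 7 (mod 13).
  i = 3 (α = 6): (6−4)(6−1)(6−11)(6−5) = 2·5·(−5)·1 = −50 ≡ 2, so v_3 = 2^{−1} = 7 (mod 13).
  i = 4 (α = 11): (11−4)(11−1)(11−6)(11−5) = 7·10·5·6 = 2100 ≡ 7, so v_4 = 7^{−1} = 2 (mod 13).
  i = 5 (α = 5): (5−4)(5−1)(5−6)(5−11) = 1·4·(−1)·(−6) = 24 ≡ 11, so v_5 = 11^{−1} = 6 (mod 13).
  v = [4, 7, 7, 2, 6].
Step 2: syndromes of r = [9, 8, 1, 7, 3] (all sums mod 13).
  S_0 = Σ v_i r_i = 4·9 + 7·8 + 7·1 + 2·7 + 6·3 = 131 ≡ 1.
  S_1 = Σ v_i α_i r_i = 4·4·9 + 7·1·8 + 7·6·1 + 2·11·7 + 6·5·3 = 486 ≡ 5.
  α_i^2 mod 13 = [3, 1, 10, 4, 12].
  S_2 = Σ v_i α_i^2 r_i = 4·3·9 + 7·1·8 + 7·10·1 + 2·4·7 + 6·12·3 = 506 ≡ 12.
  S = (1, 5, 12) ≠ 0, so r is not a codeword (an error is present).
Step 3: locate the error. For a single error e at position i, S_ℓ = v_i·e·α_i^ℓ, so α_err = S_1/S_0.
  S_0^{−1} = 1^{−1} = 1 (mod 13), so α_err = 5·1 = 5 ≡ 5 = α_5. Error position i = 5.
  Consistency check: S_2/S_1 = 12·8 = 96 ≡ 5 = α_err ✓ (single-error assumption holds).
Step 4: error magnitude e = S_0/v_5 = S_0·∏_{j≠5}(α_5 − α_j) = 1·11 = 11 ≡ 11 (mod 13).
Step 5: correct position 5: c_5 = r_5 − e = 3 − 11 ≡ 5 (mod 13). Hence c = [9, 8, 1, 7, 5].
  Check: interpolating c through the α_i gives m(x) = 12 + 9·x (degree < 2) with m(α_i) = c_i for every i, so c is indeed a codeword.


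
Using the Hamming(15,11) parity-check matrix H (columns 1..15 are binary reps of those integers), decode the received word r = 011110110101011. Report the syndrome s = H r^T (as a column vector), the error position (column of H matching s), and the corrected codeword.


s = (1, 0, 0, 0)^T, error position = 8, corrected codeword c = 011110100101011

Compute s = H r^T mod 2 one row at a time:
  s_1 = 1 + 0 + 1 + 0 + 1 + 0 + 1 + 1 = 5 ≡ 1 (mod 2).
  s_2 = 1 + 1 + 0 + 1 + 1 + 0 + 1 + 1 = 6 ≡ 0 (mod 2).
  s_3 = 1 + 1 + 0 + 1 + 1 + 0 + 1 + 1 = 6 ≡ 0 (mod 2).
  s_4 = 0 + 1 + 1 + 1 + 0 + 0 + 0 + 1 = 4 ≡ 0 (mod 2).
s = (1, 0, 0, 0)^T — this equals column 8 of H (binary 1000), so error is at position 8.
Correct: flip bit 8 of r = 011110110101011 to get c = 011110100101011.


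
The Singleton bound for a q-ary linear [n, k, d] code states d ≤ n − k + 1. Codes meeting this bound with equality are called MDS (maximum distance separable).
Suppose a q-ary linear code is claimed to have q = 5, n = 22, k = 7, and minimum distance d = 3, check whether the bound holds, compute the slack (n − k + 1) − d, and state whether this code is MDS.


Singleton RHS = n − k + 1 = 16, slack = 13, bound satisfied, not MDS.

Singleton bound: d ≤ n − k + 1.
Here n = 22, k = 7, so n − k + 1 = 16.
Given d = 3, check d ≤ 16: YES.
Slack = (n − k + 1) − d = 13.
The code is NOT MDS (slack = 13 > 0).
Description: the claimed parameters are [22, 7, 3]_5; such a code would be non-MDS.


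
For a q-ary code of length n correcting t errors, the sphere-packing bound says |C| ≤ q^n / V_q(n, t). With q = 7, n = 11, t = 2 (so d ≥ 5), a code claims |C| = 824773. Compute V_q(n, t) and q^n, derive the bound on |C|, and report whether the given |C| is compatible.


V_q(n, t) = 2047, q^n = 1977326743, Hamming bound = 965963, |C| = 824773 ≤ bound (satisfied).

Step 1: Compute V_q(n, t) = Σ_{j=0}^2 C(n, j) (q−1)^j.
  j = 0: C(11,0)·(6)^0 = 1·1 = 1.
  j = 1: C(11,1)·(6)^1 = 11·6 = 66.
  j = 2: C(11,2)·(6)^2 = 55·36 = 1980.
  V_q(n, t) = 1 + 66 + 1980 = 2047.
Step 2: q^n = 7^11 = 1977326743.
Step 3: Hamming bound ⌊q^n / V_q(n,t)⌋ = ⌊1977326743/2047⌋ = 965963.
Step 4: Compare |C| = 824773 to 965963: satisfied.
The claimed |C| lies below the Hamming bound.


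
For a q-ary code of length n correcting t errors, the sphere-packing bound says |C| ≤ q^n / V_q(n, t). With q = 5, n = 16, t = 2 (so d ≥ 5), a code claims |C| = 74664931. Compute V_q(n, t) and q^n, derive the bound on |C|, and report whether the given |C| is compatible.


V_q(n, t) = 1985, q^n = 152587890625, Hamming bound = 76870473, |C| = 74664931 ≤ bound (satisfied).

Step 1: Compute V_q(n, t) = Σ_{j=0}^2 C(n, j) (q−1)^j.
  j = 0: C(16,0)·(4)^0 = 1·1 = 1.
  j = 1: C(16,1)·(4)^1 = 16·4 = 64.
  j = 2: C(16,2)·(4)^2 = 120·16 = 1920.
  V_q(n, t) = 1 + 64 + 1920 = 1985.
Step 2: q^n = 5^16 = 152587890625.
Step 3: Hamming bound ⌊q^n / V_q(n,t)⌋ = ⌊152587890625/1985⌋ = 76870473.
Step 4: Compare |C| = 74664931 to 76870473: satisfied.
The claimed |C| lies below the Hamming bound.


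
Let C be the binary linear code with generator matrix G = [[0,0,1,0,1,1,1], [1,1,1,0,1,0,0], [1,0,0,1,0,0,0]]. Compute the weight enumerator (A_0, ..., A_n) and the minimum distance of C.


Weight distribution: A_0 = 1, A_2 = 1, A_4 = 5, A_6 = 1. Minimum distance d = 2.

Enumerate all 2^3 = 8 messages m ∈ F_2^3.
For each, compute codeword c = mG in F_2^7, then tally its weight.
  m = 000 → c = 0000000, weight = 0.
  m = 100 → c = 0010111, weight = 4.
  m = 010 → c = 1110100, weight = 4.
  m = 110 → c = 1100011, weight = 4.
  m = 001 → c = 1001000, weight = 2.
  m = 101 → c = 1011111, weight = 6.
  m = 011 → c = 0111100, weight = 4.
  m = 111 → c = 0101011, weight = 4.
Tally weights:
  weight 0: 1 codewords.
  weight 2: 1 codewords.
  weight 4: 5 codewords.
  weight 6: 1 codewords.
Minimum distance d = smallest w > 0 with A_w > 0 = 2.
Sanity: Σ A_w = 8 = 2^3 = 8 ✓.


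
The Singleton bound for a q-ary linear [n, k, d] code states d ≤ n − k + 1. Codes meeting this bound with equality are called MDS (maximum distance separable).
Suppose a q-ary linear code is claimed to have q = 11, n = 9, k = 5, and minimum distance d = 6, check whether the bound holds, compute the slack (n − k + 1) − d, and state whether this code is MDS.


Singleton RHS = n − k + 1 = 5, slack = -1, bound violated (no such code; not MDS).

Singleton bound: d ≤ n − k + 1.
Here n = 9, k = 5, so n − k + 1 = 5.
Given d = 6, check d ≤ 5: NO.
Slack = (n − k + 1) − d = -1.
The slack is negative: d = 6 exceeds n − k + 1 = 5 by 1, so the Singleton bound is violated and no linear [9, 5, 6]_11 code can exist. In particular it is not MDS (MDS requires d = n − k + 1 exactly).
Description: the claimed parameters are [9, 5, 6]_11; such a code would be impossible (violates the Singleton bound).


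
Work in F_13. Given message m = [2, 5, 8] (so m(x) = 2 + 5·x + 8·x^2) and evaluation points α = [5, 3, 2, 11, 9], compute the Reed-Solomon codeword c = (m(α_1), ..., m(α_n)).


c = [6, 11, 5, 11, 6]

Message polynomial: m(x) = 2 + 5·x + 8·x^2 (mod 13).
For each evaluation point α_i, compute m(α_i) mod 13:
  α_1 = 5: Horner steps 8 → 6 → 6, so m(5) = 6.
  α_2 = 3: Horner steps 8 → 3 → 11, so m(3) = 11.
  α_3 = 2: Horner steps 8 → 8 → 5, so m(2) = 5.
  α_4 = 11: Horner steps 8 → 2 → 11, so m(11) = 11.
  α_5 = 9: Horner steps 8 → 12 → 6, so m(9) = 6.
Codeword c = [6, 11, 5, 11, 6] ∈ F_13^5.


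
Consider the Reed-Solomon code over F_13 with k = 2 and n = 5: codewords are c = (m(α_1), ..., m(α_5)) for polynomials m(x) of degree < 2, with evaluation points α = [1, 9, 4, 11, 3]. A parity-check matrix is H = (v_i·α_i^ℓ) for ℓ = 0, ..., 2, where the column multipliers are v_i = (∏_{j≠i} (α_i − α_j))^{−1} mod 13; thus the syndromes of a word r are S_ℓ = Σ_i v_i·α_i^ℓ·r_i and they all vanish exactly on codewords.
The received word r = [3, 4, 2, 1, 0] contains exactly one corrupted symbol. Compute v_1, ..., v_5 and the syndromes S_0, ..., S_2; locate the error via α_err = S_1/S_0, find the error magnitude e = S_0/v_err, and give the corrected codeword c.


S = (10, 1, 4), error at position 3, error magnitude e = 10, c = [3, 4, 5, 1, 0].

Step 1: column multipliers v_i = (∏_{j≠i}(α_i − α_j))^{−1} mod 13.
  i = 1 (α = 1): (1−9)(1−4)(1−11)(1−3) = (−8)·(−3)·(−10)·(−2) = 480 ≡ 12, so v_1 = 12^{−1} = 12 (mod 13).
  i = 2 (α = 9): (9−1)(9−4)(9−11)(9−3) = 8·5·(−2)·6 = −480 ≡ 1, so v_2 = 1^{−1} = 1 (mod 13).
  i = 3 (α = 4): (4−1)(4−9)(4−11)(4−3) = 3·(−5)·(−7)·1 = 105 ≡ 1, so v_3 = 1^{−1} = 1 (mod 13).
  i = 4 (α = 11): (11−1)(11−9)(11−4)(11−3) = 10·2·7·8 = 1120 ≡ 2, so v_4 = 2^{−1} = 7 (mod 13).
  i = 5 (α = 3): (3−1)(3−9)(3−4)(3−11) = 2·(−6)·(−1)·(−8) = −96 ≡ 8, so v_5 = 8^{−1} = 5 (mod 13).
  v = [12, 1, 1, 7, 5].
Step 2: syndromes of r = [3, 4, 2, 1, 0] (all sums mod 13).
  S_0 = Σ v_i r_i = 12·3 + 1·4 + 1·2 + 7·1 + 5·0 = 49 ≡ 10.
  S_1 = Σ v_i α_i r_i = 12·1·3 + 1·9·4 + 1·4·2 + 7·11·1 + 5·3·0 = 157 ≡ 1.
  α_i^2 mod 13 = [1, 3, 3, 4, 9].
  S_2 = Σ v_i α_i^2 r_i = 12·1·3 + 1·3·4 + 1·3·2 + 7·4·1 + 5·9·0 = 82 ≡ 4.
  S = (10, 1, 4) ≠ 0, so r is not a codeword (an error is present).
Step 3: locate the error. For a single error e at position i, S_ℓ = v_i·e·α_i^ℓ, so α_err = S_1/S_0.
  S_0^{−1} = 10^{−1} = 4 (mod 13), so α_err = 1·4 = 4 ≡ 4 = α_3. Error position i = 3.
  Consistency check: S_2/S_1 = 4·1 = 4 ≡ 4 = α_err ✓ (single-error assumption holds).
Step 4: error magnitude e = S_0/v_3 = S_0·∏_{j≠3}(α_3 − α_j) = 10·1 = 10 ≡ 10 (mod 13).
Step 5: correct position 3: c_3 = r_3 − e = 2 − 10 ≡ 5 (mod 13). Hence c = [3, 4, 5, 1, 0].
  Check: interpolating c through the α_i gives m(x) = 11 + 5·x (degree < 2) with m(α_i) = c_i for every i, so c is indeed a codeword.


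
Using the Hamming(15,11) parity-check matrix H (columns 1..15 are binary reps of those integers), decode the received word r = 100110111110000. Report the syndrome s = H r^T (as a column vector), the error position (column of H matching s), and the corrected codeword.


s = (0, 1, 1, 1)^T, error position = 7, corrected codeword c = 100110011110000

Compute s = H r^T mod 2 one row at a time:
  s_1 = 1 + 1 + 1 + 1 + 0 + 0 + 0 + 0 = 4 ≡ 0 (mod 2).
  s_2 = 1 + 1 + 0 + 1 + 0 + 0 + 0 + 0 = 3 ≡ 1 (mod 2).
  s_3 = 0 + 0 + 0 + 1 + 1 + 1 + 0 + 0 = 3 ≡ 1 (mod 2).
  s_4 = 1 + 0 + 1 + 1 + 1 + 1 + 0 + 0 = 5 ≡ 1 (mod 2).
s = (0, 1, 1, 1)^T — this equals column 7 of H (binary 0111), so error is at position 7.
Correct: flip bit 7 of r = 100110111110000 to get c = 100110011110000.


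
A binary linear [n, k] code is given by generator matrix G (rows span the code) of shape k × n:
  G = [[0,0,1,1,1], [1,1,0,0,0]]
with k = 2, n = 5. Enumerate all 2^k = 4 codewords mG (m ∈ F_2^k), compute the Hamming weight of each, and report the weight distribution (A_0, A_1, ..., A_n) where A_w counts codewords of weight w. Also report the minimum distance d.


Weight distribution: A_0 = 1, A_2 = 1, A_3 = 1, A_5 = 1. Minimum distance d = 2.

Enumerate all 2^2 = 4 messages m ∈ F_2^2.
For each, compute codeword c = mG in F_2^5, then tally its weight.
  m = 00 → c = 00000, weight = 0.
  m = 10 → c = 00111, weight = 3.
  m = 01 → c = 11000, weight = 2.
  m = 11 → c = 11111, weight = 5.
Tally weights:
  weight 0: 1 codewords.
  weight 2: 1 codewords.
  weight 3: 1 codewords.
  weight 5: 1 codewords.
Minimum distance d = smallest w > 0 with A_w > 0 = 2.
Sanity: Σ A_w = 4 = 2^2 = 4 ✓.


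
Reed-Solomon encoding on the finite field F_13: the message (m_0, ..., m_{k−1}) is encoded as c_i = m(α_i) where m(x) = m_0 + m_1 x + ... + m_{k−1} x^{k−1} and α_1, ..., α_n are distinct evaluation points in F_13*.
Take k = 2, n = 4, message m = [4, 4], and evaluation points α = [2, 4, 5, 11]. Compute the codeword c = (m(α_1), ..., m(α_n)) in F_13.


c = [12, 7, 11, 9]

Message polynomial: m(x) = 4 + 4·x (mod 13).
For each evaluation point α_i, compute m(α_i) mod 13:
  α_1 = 2: Horner steps 4 → 12, so m(2) = 12.
  α_2 = 4: Horner steps 4 → 7, so m(4) = 7.
  α_3 = 5: Horner steps 4 → 11, so m(5) = 11.
  α_4 = 11: Horner steps 4 → 9, so m(11) = 9.
Codeword c = [12, 7, 11, 9] ∈ F_13^4.


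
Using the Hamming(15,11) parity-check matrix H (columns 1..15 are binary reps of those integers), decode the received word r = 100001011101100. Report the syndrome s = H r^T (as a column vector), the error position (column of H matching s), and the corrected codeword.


s = (1, 1, 0, 1)^T, error position = 13, corrected codeword c = 100001011101000

Compute s = H r^T mod 2 one row at a time:
  s_1 = 1 + 1 + 1 + 0 + 1 + 1 + 0 + 0 = 5 ≡ 1 (mod 2).
  s_2 = 0 + 0 + 1 + 0 + 1 + 1 + 0 + 0 = 3 ≡ 1 (mod 2).
  s_3 = 0 + 0 + 1 + 0 + 1 + 0 + 0 + 0 = 2 ≡ 0 (mod 2).
  s_4 = 1 + 0 + 0 + 0 + 1 + 0 + 1 + 0 = 3 ≡ 1 (mod 2).
s = (1, 1, 0, 1)^T — this equals column 13 of H (binary 1101), so error is at position 13.
Correct: flip bit 13 of r = 100001011101100 to get c = 100001011101000.


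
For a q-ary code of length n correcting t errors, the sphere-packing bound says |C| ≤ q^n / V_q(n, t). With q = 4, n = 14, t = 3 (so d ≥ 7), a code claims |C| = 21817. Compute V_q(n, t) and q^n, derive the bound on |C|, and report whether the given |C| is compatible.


V_q(n, t) = 10690, q^n = 268435456, Hamming bound = 25110, |C| = 21817 ≤ bound (satisfied).

Step 1: Compute V_q(n, t) = Σ_{j=0}^3 C(n, j) (q−1)^j.
  j = 0: C(14,0)·(3)^0 = 1·1 = 1.
  j = 1: C(14,1)·(3)^1 = 14·3 = 42.
  j = 2: C(14,2)·(3)^2 = 91·9 = 819.
  j = 3: C(14,3)·(3)^3 = 364·27 = 9828.
  V_q(n, t) = 1 + 42 + 819 + 9828 = 10690.
Step 2: q^n = 4^14 = 268435456.
Step 3: Hamming bound ⌊q^n / V_q(n,t)⌋ = ⌊268435456/10690⌋ = 25110.
Step 4: Compare |C| = 21817 to 25110: satisfied.
The claimed |C| lies below the Hamming bound.


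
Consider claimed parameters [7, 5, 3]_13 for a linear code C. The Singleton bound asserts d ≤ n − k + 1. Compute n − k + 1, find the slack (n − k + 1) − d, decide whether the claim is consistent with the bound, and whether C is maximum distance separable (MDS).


Singleton RHS = n − k + 1 = 3, slack = 0, bound satisfied, MDS.

Singleton bound: d ≤ n − k + 1.
Here n = 7, k = 5, so n − k + 1 = 3.
Given d = 3, check d ≤ 3: YES.
Slack = (n − k + 1) − d = 0.
The code is MDS (slack = 0).
Description: the claimed parameters are [7, 5, 3]_13; such a code would be MDS (meets Singleton bound).


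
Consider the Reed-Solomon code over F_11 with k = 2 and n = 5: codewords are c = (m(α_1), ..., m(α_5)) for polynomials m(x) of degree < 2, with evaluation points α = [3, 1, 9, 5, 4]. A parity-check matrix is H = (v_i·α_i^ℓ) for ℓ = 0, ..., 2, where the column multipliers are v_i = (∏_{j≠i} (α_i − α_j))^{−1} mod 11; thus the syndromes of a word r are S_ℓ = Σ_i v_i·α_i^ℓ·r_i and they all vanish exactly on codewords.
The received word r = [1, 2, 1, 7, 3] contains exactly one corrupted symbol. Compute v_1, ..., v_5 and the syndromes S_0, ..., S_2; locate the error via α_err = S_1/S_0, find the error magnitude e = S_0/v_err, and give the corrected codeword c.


S = (10, 8, 2), error at position 1, error magnitude e = 2, c = [10, 2, 1, 7, 3].

Step 1: column multipliers v_i = (∏_{j≠i}(α_i − α_j))^{−1} mod 11.
  i = 1 (α = 3): (3−1)(3−9)(3−5)(3−4) = 2·(−6)·(−2)·(−1) = −24 ≡ 9, so v_1 = 9^{−1} = 5 (mod 11).
  i = 2 (α = 1): (1−3)(1−9)(1−5)(1−4) = (−2)·(−8)·(−4)·(−3) = 192 ≡ 5, so v_2 = 5^{−1} = 9 (mod 11).
  i = 3 (α = 9): (9−3)(9−1)(9−5)(9−4) = 6·8·4·5 = 960 ≡ 3, so v_3 = 3^{−1} = 4 (mod 11).
  i = 4 (α = 5): (5−3)(5−1)(5−9)(5−4) = 2·4·(−4)·1 = −32 ≡ 1, so v_4 = 1^{−1} = 1 (mod 11).
  i = 5 (α = 4): (4−3)(4−1)(4−9)(4−5) = 1·3·(−5)·(−1) = 15 ≡ 4, so v_5 = 4^{−1} = 3 (mod 11).
  v = [5, 9, 4, 1, 3].
Step 2: syndromes of r = [1, 2, 1, 7, 3] (all sums mod 11).
  S_0 = Σ v_i r_i = 5·1 + 9·2 + 4·1 + 1·7 + 3·3 = 43 ≡ 10.
  S_1 = Σ v_i α_i r_i = 5·3·1 + 9·1·2 + 4·9·1 + 1·5·7 + 3·4·3 = 140 ≡ 8.
  α_i^2 mod 11 = [9, 1, 4, 3, 5].
  S_2 = Σ v_i α_i^2 r_i = 5·9·1 + 9·1·2 + 4·4·1 + 1·3·7 + 3·5·3 = 145 ≡ 2.
  S = (10, 8, 2) ≠ 0, so r is not a codeword (an error is present).
Step 3: locate the error. For a single error e at position i, S_ℓ = v_i·e·α_i^ℓ, so α_err = S_1/S_0.
  S_0^{−1} = 10^{−1} = 10 (mod 11), so α_err = 8·10 = 80 ≡ 3 = α_1. Error position i = 1.
  Consistency check: S_2/S_1 = 2·7 = 14 ≡ 3 = α_err ✓ (single-error assumption holds).
Step 4: error magnitude e = S_0/v_1 = S_0·∏_{j≠1}(α_1 − α_j) = 10·9 = 90 ≡ 2 (mod 11).
Step 5: correct position 1: c_1 = r_1 − e = 1 − 2 ≡ 10 (mod 11). Hence c = [10, 2, 1, 7, 3].
  Check: interpolating c through the α_i gives m(x) = 9 + 4·x (degree < 2) with m(α_i) = c_i for every i, so c is indeed a codeword.


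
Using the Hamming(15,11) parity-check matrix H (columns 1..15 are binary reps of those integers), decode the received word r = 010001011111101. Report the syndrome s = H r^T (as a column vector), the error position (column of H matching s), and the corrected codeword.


s = (1, 0, 1, 0)^T, error position = 10, corrected codeword c = 010001011011101

Compute s = H r^T mod 2 one row at a time:
  s_1 = 1 + 1 + 1 + 1 + 1 + 1 + 0 + 1 = 7 ≡ 1 (mod 2).
  s_2 = 0 + 0 + 1 + 0 + 1 + 1 + 0 + 1 = 4 ≡ 0 (mod 2).
  s_3 = 1 + 0 + 1 + 0 + 1 + 1 + 0 + 1 = 5 ≡ 1 (mod 2).
  s_4 = 0 + 0 + 0 + 0 + 1 + 1 + 1 + 1 = 4 ≡ 0 (mod 2).
s = (1, 0, 1, 0)^T — this equals column 10 of H (binary 1010), so error is at position 10.
Correct: flip bit 10 of r = 010001011111101 to get c = 010001011011101.


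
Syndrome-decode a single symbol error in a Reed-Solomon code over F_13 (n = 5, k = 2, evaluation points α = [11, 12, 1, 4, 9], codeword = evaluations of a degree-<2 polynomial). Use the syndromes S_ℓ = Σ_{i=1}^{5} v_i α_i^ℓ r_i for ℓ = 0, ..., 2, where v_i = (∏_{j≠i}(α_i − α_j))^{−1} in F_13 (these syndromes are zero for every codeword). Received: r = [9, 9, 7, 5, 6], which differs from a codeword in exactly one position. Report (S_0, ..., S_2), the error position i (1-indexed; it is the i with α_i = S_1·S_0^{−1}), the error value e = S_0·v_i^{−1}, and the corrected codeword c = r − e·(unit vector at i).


S = (11, 2, 11), error at position 2, error magnitude e = 5, c = [9, 4, 7, 5, 6].

Step 1: column multipliers v_i = (∏_{j≠i}(α_i − α_j))^{−1} mod 13.
  i = 1 (α = 11): (11−12)(11−1)(11−4)(11−9) = (−1)·10·7·2 = −140 ≡ 3, so v_1 = 3^{−1} = 9 (mod 13).
  i = 2 (α = 12): (12−11)(12−1)(12−4)(12−9) = 1·11·8·3 = 264 ≡ 4, so v_2 = 4^{−1} = 10 (mod 13).
  i = 3 (α = 1): (1−11)(1−12)(1−4)(1−9) = (−10)·(−11)·(−3)·(−8) = 2640 ≡ 1, so v_3 = 1^{−1} = 1 (mod 13).
  i = 4 (α = 4): (4−11)(4−12)(4−1)(4−9) = (−7)·(−8)·3·(−5) = −840 ≡ 5, so v_4 = 5^{−1} = 8 (mod 13).
  i = 5 (α = 9): (9−11)(9−12)(9−1)(9−4) = (−2)·(−3)·8·5 = 240 ≡ 6, so v_5 = 6^{−1} = 11 (mod 13).
  v = [9, 10, 1, 8, 11].
Step 2: syndromes of r = [9, 9, 7, 5, 6] (all sums mod 13).
  S_0 = Σ v_i r_i = 9·9 + 10·9 + 1·7 + 8·5 + 11·6 = 284 ≡ 11.
  S_1 = Σ v_i α_i r_i = 9·11·9 + 10·12·9 + 1·1·7 + 8·4·5 + 11·9·6 = 2732 ≡ 2.
  α_i^2 mod 13 = [4, 1, 1, 3, 3].
  S_2 = Σ v_i α_i^2 r_i = 9·4·9 + 10·1·9 + 1·1·7 + 8·3·5 + 11·3·6 = 739 ≡ 11.
  S = (11, 2, 11) ≠ 0, so r is not a codeword (an error is present).
Step 3: locate the error. For a single error e at position i, S_ℓ = v_i·e·α_i^ℓ, so α_err = S_1/S_0.
  S_0^{−1} = 11^{−1} = 6 (mod 13), so α_err = 2·6 = 12 ≡ 12 = α_2. Error position i = 2.
  Consistency check: S_2/S_1 = 11·7 = 77 ≡ 12 = α_err ✓ (single-error assumption holds).
Step 4: error magnitude e = S_0/v_2 = S_0·∏_{j≠2}(α_2 − α_j) = 11·4 = 44 ≡ 5 (mod 13).
Step 5: correct position 2: c_2 = r_2 − e = 9 − 5 ≡ 4 (mod 13). Hence c = [9, 4, 7, 5, 6].
  Check: interpolating c through the α_i gives m(x) = 12 + 8·x (degree < 2) with m(α_i) = c_i for every i, so c is indeed a codeword.


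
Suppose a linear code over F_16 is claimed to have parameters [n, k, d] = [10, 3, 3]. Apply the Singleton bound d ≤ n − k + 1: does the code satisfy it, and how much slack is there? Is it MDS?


Singleton RHS = n − k + 1 = 8, slack = 5, bound satisfied, not MDS.

Singleton bound: d ≤ n − k + 1.
Here n = 10, k = 3, so n − k + 1 = 8.
Given d = 3, check d ≤ 8: YES.
Slack = (n − k + 1) − d = 5.
The code is NOT MDS (slack = 5 > 0).
Description: the claimed parameters are [10, 3, 3]_16; such a code would be non-MDS.


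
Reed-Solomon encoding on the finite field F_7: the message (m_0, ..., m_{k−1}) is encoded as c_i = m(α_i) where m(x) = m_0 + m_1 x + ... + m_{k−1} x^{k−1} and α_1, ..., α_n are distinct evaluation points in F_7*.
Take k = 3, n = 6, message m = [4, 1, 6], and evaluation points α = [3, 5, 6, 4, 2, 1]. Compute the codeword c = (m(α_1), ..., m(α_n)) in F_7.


c = [5, 5, 2, 6, 2, 4]

Message polynomial: m(x) = 4 + 1·x + 6·x^2 (mod 7).
For each evaluation point α_i, compute m(α_i) mod 7:
  α_1 = 3: Horner steps 6 → 5 → 5, so m(3) = 5.
  α_2 = 5: Horner steps 6 → 3 → 5, so m(5) = 5.
  α_3 = 6: Horner steps 6 → 2 → 2, so m(6) = 2.
  α_4 = 4: Horner steps 6 → 4 → 6, so m(4) = 6.
  α_5 = 2: Horner steps 6 → 6 → 2, so m(2) = 2.
  α_6 = 1: Horner steps 6 → 0 → 4, so m(1) = 4.
Codeword c = [5, 5, 2, 6, 2, 4] ∈ F_7^6.


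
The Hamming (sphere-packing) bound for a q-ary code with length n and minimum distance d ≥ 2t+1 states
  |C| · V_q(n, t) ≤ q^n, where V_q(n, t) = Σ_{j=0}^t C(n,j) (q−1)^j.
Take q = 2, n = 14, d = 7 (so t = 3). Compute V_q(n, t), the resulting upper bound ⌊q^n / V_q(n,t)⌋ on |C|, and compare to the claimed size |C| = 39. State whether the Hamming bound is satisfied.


V_q(n, t) = 470, q^n = 16384, Hamming bound = 34, |C| = 39 > bound (violated).

Step 1: Compute V_q(n, t) = Σ_{j=0}^3 C(n, j) (q−1)^j.
  j = 0: C(14,0)·(1)^0 = 1·1 = 1.
  j = 1: C(14,1)·(1)^1 = 14·1 = 14.
  j = 2: C(14,2)·(1)^2 = 91·1 = 91.
  j = 3: C(14,3)·(1)^3 = 364·1 = 364.
  V_q(n, t) = 1 + 14 + 91 + 364 = 470.
Step 2: q^n = 2^14 = 16384.
Step 3: Hamming bound ⌊q^n / V_q(n,t)⌋ = ⌊16384/470⌋ = 34.
Step 4: Compare |C| = 39 to 34: violated.
The claimed |C| lies above the Hamming bound, so no 2-ary code of length 14 with d ≥ 7 can have 39 codewords.


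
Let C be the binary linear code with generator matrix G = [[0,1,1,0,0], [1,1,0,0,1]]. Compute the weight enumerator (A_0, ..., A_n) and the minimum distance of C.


Weight distribution: A_0 = 1, A_2 = 1, A_3 = 2. Minimum distance d = 2.

Enumerate all 2^2 = 4 messages m ∈ F_2^2.
For each, compute codeword c = mG in F_2^5, then tally its weight.
  m = 00 → c = 00000, weight = 0.
  m = 10 → c = 01100, weight = 2.
  m = 01 → c = 11001, weight = 3.
  m = 11 → c = 10101, weight = 3.
Tally weights:
  weight 0: 1 codewords.
  weight 2: 1 codewords.
  weight 3: 2 codewords.
Minimum distance d = smallest w > 0 with A_w > 0 = 2.
Sanity: Σ A_w = 4 = 2^2 = 4 ✓.
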